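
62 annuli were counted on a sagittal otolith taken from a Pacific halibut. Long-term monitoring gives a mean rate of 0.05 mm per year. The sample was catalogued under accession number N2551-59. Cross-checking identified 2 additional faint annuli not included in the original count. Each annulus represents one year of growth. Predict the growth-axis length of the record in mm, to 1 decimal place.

Adjusted count: 62 + 2 = 64 annuli.
Predicted length = 0.05 mm/year × 64 years = 3.2 mm.

3.2 mm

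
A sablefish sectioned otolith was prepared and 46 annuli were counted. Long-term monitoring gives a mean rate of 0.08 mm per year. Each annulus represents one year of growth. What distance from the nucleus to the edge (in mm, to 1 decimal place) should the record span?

46 years of growth are recorded.
46 years at 0.08 mm/year gives 0.08 × 46 = 3.7 mm.

3.7 mm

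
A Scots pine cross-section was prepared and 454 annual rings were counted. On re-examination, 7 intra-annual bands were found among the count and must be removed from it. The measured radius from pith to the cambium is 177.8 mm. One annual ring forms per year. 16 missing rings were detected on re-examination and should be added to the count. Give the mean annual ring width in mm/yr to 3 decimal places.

0.384 mm/yr

After corrections the count is 454 − 7 + 16 = 463 annual rings.
Mean rate = 177.8 mm / 463 years ≈ 0.384 mm/yr.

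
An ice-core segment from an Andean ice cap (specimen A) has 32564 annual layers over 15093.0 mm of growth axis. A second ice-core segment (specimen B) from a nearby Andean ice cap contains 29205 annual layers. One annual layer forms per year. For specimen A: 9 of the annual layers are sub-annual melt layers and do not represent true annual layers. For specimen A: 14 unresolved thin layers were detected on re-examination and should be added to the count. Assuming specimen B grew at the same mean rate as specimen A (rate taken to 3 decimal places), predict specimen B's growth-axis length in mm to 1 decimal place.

13521.9 mm

Specimen A: correcting the raw count gives 32564 − 9 + 14 = 32569 true annual layers.
A: Extension rate ≈ 15093.0 / 32569 = 0.463 mm per year.
Length of B = 0.463 × 29205 = 13521.9 mm.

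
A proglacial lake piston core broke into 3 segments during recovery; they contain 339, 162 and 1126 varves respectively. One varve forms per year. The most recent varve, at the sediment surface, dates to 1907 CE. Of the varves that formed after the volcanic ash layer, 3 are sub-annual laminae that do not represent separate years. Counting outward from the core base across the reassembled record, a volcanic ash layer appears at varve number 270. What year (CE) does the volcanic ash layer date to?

Total varves = 339 + 162 + 1126 = 1627.
The volcanic ash layer sits at varve 270 from the core base, so 1627 − 270 = 1357 varves formed after it.
1357 − 3 false = 1354 true varves after the volcanic ash layer.
1907 − 1354 = 553 CE.

553 CE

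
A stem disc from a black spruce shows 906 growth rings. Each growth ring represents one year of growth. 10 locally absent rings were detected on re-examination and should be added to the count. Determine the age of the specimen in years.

True growth ring count = 906 + 10 = 916.
At one growth ring per year, that is 916 years.

916 years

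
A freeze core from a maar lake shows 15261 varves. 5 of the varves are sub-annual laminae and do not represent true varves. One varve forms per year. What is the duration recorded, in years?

15256 years

Correcting the raw count gives 15261 − 5 = 15256 true varves.
At one varve per year, that is 15256 years.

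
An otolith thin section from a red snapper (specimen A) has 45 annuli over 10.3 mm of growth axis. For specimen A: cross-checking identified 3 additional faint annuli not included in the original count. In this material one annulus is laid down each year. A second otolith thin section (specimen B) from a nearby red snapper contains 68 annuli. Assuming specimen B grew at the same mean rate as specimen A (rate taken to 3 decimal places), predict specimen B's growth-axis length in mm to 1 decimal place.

14.6 mm

Specimen A: true annulus count = 45 + 3 = 48.
A: 10.3 mm over 48 years gives 10.3 / 48 ≈ 0.215 mm/yr.
B's length ≈ 0.215 × 68 = 14.6 mm.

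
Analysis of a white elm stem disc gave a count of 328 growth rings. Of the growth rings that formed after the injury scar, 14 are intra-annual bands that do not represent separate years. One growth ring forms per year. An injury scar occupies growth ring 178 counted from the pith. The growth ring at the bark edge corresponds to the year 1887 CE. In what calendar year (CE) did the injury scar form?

1751 CE

328 − 178 = 150 growth rings lie beyond the injury scar toward the bark edge.
150 − 14 false = 136 true growth rings after the injury scar.
Counting back 136 years from 1887 CE places the injury scar in 1887 − 136 = 1751 CE.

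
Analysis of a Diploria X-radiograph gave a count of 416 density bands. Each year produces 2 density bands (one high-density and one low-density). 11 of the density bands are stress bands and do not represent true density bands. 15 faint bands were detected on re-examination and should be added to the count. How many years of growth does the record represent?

After corrections the count is 416 − 11 + 15 = 420 density bands.
With 2 density bands per year, 420 / 2 = 210 years.

210 years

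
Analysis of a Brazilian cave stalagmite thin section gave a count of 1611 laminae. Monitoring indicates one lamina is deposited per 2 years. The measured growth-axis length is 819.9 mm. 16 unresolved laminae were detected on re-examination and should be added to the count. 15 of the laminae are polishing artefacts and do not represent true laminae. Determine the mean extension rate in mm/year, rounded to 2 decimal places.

0.25 mm/year

True lamina count = 1611 − 15 + 16 = 1612.
1612 laminae at 2 years each span 1612 × 2 = 3224 years.
819.9 mm over 3224 years gives 819.9 / 3224 ≈ 0.25 mm/year.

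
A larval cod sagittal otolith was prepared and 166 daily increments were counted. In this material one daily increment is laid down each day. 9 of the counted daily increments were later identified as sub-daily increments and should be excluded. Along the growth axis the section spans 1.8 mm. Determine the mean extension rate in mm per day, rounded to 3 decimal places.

Adjusted count: 166 − 9 = 157 daily increments.
Extension rate ≈ 1.8 / 157 = 0.011 mm per day.

0.011 mm per day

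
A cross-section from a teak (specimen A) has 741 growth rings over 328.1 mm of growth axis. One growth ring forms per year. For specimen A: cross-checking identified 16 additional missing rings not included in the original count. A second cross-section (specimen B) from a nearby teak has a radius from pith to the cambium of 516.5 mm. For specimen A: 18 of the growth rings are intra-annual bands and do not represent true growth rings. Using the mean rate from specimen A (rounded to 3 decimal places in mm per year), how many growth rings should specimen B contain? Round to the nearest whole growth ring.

Specimen A: after corrections the count is 741 − 18 + 16 = 739 growth rings.
A: Mean rate = 328.1 mm / 739 years ≈ 0.444 mm/yr.
For B, 516.5 / 0.444 = 1163.29 years ≈ 1163 growth rings.

1163 growth rings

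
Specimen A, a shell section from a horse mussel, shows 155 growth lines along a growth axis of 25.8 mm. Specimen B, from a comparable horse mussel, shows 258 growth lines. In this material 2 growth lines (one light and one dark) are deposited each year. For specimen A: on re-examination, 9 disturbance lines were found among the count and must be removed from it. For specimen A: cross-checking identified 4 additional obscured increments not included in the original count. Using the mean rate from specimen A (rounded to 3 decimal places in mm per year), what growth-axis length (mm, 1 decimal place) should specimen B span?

Specimen A: adjusted count: 155 − 9 + 4 = 150 growth lines.
Specimen A: 150 growth lines at 2 per year is 150 / 2 = 75 years.
A: 25.8 mm over 75 years gives 25.8 / 75 ≈ 0.344 mm/yr.
Specimen B: dividing by 2 growth lines per year: 258 / 2 = 129 years. Length of B = 0.344 × 129 = 44.4 mm.

44.4 mm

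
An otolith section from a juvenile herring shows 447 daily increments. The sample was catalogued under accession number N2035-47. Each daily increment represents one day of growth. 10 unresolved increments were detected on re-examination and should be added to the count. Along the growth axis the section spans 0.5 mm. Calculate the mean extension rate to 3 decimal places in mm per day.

0.001 mm per day

Correcting the raw count gives 447 + 10 = 457 true daily increments.
Extension rate ≈ 0.5 / 457 = 0.001 mm per day.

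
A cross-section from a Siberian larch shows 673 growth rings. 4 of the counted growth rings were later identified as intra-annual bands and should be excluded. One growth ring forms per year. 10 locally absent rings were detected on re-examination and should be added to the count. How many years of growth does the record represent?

679 years

Adjusted count: 673 − 4 + 10 = 679 growth rings.
At one growth ring per year, that is 679 years.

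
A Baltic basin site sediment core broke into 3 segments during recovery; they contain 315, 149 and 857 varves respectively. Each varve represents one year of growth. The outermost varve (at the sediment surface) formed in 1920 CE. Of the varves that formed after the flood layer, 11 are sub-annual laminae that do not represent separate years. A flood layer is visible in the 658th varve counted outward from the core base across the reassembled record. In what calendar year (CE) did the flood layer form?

Total varves = 315 + 149 + 857 = 1321.
1321 − 658 = 663 varves lie beyond the flood layer toward the sediment surface.
Removing the 11 false varves leaves 663 − 11 = 652 true varves beyond the flood layer.
1920 − 652 = 1268 CE.

1268 CE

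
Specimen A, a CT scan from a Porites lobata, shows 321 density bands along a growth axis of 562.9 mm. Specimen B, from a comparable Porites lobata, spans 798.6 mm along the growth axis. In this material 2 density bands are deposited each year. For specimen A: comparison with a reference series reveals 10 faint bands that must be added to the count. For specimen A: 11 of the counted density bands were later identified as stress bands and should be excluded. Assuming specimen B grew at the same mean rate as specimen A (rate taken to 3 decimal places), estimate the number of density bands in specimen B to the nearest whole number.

Specimen A: adjusted count: 321 − 11 + 10 = 320 density bands.
Specimen A: with 2 density bands per year, 320 / 2 = 160 years.
A: Extension rate ≈ 562.9 / 160 = 3.518 mm/yr.
Specimen B: 798.6 mm / 3.518 mm per year = 227.00 years; at 2 density bands per year that is 227.00 × 2 ≈ 454 density bands.

454 density bands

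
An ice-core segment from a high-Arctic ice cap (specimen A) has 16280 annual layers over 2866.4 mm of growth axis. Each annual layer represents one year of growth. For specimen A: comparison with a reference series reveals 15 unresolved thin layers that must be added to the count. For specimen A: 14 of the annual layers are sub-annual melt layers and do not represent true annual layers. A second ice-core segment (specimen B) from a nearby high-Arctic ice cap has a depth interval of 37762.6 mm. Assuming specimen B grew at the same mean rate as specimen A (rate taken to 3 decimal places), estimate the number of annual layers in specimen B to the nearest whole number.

214560 annual layers

Specimen A: after corrections the count is 16280 − 14 + 15 = 16281 annual layers.
A: 2866.4 mm over 16281 years gives 2866.4 / 16281 ≈ 0.176 mm per year.
Specimen B: 37762.6 mm / 0.176 mm per year = 214560.23 years ≈ 214560 annual layers.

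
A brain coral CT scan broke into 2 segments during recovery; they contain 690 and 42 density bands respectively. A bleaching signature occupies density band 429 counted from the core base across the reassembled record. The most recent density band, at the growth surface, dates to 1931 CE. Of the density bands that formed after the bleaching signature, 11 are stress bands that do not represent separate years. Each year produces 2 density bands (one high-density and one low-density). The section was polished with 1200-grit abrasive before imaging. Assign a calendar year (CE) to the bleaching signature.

Total density bands = 690 + 42 = 732.
Between density band 429 and the growth surface there are 732 − 429 = 303 density bands.
Removing the 11 false density bands leaves 303 − 11 = 292 true density bands beyond the bleaching signature.
Dividing by 2 density bands per year: 292 / 2 = 146 years.
1931 − 146 = 1785 CE.

1785 CE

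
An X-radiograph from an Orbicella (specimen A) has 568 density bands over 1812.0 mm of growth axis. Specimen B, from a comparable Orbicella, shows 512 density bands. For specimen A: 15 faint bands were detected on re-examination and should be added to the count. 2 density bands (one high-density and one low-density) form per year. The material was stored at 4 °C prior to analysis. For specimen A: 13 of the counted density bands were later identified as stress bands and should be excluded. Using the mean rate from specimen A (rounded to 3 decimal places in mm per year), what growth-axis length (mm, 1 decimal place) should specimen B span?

1627.6 mm

Specimen A: after corrections the count is 568 − 13 + 15 = 570 density bands.
Specimen A: 570 density bands at 2 per year is 570 / 2 = 285 years.
A: Extension rate ≈ 1812.0 / 285 = 6.358 mm/year.
Specimen B: dividing by 2 density bands per year: 512 / 2 = 256 years. Length of B = 6.358 × 256 = 1627.6 mm.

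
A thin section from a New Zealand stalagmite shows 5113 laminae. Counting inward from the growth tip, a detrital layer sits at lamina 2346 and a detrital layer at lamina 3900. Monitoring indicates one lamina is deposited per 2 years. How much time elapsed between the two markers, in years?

3108 years

Separation: 3900 − 2346 = 1554 laminae.
At 2 years per lamina, 1554 × 2 = 3108 years.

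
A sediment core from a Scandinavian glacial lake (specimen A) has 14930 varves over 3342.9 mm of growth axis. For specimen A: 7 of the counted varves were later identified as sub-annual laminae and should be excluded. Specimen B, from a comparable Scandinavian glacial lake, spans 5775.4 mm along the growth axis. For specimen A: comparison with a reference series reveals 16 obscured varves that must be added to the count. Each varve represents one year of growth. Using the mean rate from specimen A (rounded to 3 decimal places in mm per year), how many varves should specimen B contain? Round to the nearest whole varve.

25783 varves

Specimen A: after corrections the count is 14930 − 7 + 16 = 14939 varves.
A: Mean rate = 3342.9 mm / 14939 years ≈ 0.224 mm/yr.
Specimen B: 5775.4 mm / 0.224 mm per year = 25783.04 years ≈ 25783 varves.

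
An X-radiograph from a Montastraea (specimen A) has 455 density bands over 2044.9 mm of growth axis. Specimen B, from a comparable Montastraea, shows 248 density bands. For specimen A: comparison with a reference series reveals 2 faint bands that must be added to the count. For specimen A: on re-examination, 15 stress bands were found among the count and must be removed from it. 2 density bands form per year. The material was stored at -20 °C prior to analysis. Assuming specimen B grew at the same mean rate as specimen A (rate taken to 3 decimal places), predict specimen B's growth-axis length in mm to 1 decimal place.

Specimen A: correcting the raw count gives 455 − 15 + 2 = 442 true density bands.
Specimen A: dividing by 2 density bands per year: 442 / 2 = 221 years.
A: Extension rate ≈ 2044.9 / 221 = 9.253 mm/yr.
Specimen B: dividing by 2 density bands per year: 248 / 2 = 124 years. For B, 9.253 mm/year × 124 years = 1147.4 mm.

1147.4 mm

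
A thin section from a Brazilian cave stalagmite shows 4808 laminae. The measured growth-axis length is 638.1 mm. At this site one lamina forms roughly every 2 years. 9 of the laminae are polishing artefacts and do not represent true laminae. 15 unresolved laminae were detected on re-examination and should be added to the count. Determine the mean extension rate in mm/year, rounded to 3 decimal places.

True lamina count = 4808 − 9 + 15 = 4814.
4814 laminae at 2 years each span 4814 × 2 = 9628 years.
Extension rate ≈ 638.1 / 9628 = 0.066 mm/year.

0.066 mm/year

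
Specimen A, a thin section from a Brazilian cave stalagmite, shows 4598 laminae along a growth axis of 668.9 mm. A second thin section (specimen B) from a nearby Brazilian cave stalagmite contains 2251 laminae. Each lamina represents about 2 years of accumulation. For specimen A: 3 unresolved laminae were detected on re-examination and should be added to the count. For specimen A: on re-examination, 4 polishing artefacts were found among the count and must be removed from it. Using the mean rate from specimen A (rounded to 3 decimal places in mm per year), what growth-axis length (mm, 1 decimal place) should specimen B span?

328.6 mm

Specimen A: adjusted count: 4598 − 4 + 3 = 4597 laminae.
Specimen A: at 2 years per lamina, 4597 × 2 = 9194 years.
A: 668.9 mm over 9194 years gives 668.9 / 9194 ≈ 0.073 mm/yr.
Specimen B: 2251 laminae at 2 years each span 2251 × 2 = 4502 years. For B, 0.073 mm/year × 4502 years = 328.6 mm.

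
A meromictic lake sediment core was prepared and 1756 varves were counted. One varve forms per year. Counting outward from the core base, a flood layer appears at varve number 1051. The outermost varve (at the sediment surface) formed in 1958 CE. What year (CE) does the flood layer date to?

1253 CE

The flood layer sits at varve 1051 from the core base, so 1756 − 1051 = 705 varves formed after it.
The varve at the sediment surface is 1958 CE, so the flood layer dates to 1958 − 705 = 1253 CE.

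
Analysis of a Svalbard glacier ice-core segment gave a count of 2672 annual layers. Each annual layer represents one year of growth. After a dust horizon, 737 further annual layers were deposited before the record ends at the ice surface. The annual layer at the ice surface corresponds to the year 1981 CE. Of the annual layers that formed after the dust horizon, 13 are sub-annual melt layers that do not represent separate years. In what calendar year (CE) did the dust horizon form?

1257 CE

737 annual layers post-date the dust horizon.
Excluding 13 false annual layers: 737 − 13 = 724.
The annual layer at the ice surface is 1981 CE, so the dust horizon dates to 1981 − 724 = 1257 CE.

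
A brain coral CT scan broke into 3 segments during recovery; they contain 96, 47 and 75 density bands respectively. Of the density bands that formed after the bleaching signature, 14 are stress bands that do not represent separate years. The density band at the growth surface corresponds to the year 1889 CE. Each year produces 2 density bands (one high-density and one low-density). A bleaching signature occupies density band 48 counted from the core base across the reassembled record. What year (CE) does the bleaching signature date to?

1811 CE

Total density bands = 96 + 47 + 75 = 218.
Between density band 48 and the growth surface there are 218 − 48 = 170 density bands.
170 − 14 false = 156 true density bands after the bleaching signature.
With 2 density bands per year, 156 / 2 = 78 years.
The density band at the growth surface is 1889 CE, so the bleaching signature dates to 1889 − 78 = 1811 CE.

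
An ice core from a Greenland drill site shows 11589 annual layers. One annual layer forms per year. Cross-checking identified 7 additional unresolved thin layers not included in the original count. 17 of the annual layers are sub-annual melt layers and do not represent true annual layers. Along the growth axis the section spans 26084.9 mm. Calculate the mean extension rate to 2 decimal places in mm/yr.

After corrections the count is 11589 − 17 + 7 = 11579 annual layers.
26084.9 mm over 11579 years gives 26084.9 / 11579 ≈ 2.25 mm/yr.

2.25 mm/yr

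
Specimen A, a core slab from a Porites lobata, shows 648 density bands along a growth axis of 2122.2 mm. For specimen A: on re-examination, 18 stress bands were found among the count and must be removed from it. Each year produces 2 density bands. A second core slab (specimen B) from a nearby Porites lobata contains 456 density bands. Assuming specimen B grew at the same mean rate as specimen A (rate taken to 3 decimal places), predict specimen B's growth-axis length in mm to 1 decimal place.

Specimen A: true density band count = 648 − 18 = 630.
Specimen A: 630 density bands at 2 per year is 630 / 2 = 315 years.
A: Mean rate = 2122.2 mm / 315 years ≈ 6.737 mm/yr.
Specimen B: dividing by 2 density bands per year: 456 / 2 = 228 years. Length of B = 6.737 × 228 = 1536.0 mm.

1536.0 mm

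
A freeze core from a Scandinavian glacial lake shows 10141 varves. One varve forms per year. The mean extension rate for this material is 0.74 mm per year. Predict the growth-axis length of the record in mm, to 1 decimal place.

10141 years of growth are recorded.
Length ≈ 0.74 × 10141 = 7504.3 mm.

7504.3 mm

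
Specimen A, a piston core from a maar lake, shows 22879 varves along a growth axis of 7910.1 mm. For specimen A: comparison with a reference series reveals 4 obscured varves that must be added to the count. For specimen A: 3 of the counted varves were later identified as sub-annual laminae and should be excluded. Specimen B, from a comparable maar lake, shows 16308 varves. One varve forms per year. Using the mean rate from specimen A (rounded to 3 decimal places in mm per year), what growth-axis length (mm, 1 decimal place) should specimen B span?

5642.6 mm

Specimen A: true varve count = 22879 − 3 + 4 = 22880.
A: 7910.1 mm over 22880 years gives 7910.1 / 22880 ≈ 0.346 mm/year.
B's length ≈ 0.346 × 16308 = 5642.6 mm.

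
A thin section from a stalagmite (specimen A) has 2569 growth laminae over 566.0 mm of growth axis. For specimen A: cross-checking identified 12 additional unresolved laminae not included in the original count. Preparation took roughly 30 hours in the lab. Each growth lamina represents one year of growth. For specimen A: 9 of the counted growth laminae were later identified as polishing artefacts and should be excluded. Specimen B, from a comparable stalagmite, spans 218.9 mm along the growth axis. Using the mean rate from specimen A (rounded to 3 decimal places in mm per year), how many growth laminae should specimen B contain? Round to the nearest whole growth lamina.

Specimen A: true growth lamina count = 2569 − 9 + 12 = 2572.
A: Mean rate = 566.0 mm / 2572 years ≈ 0.220 mm per year.
B spans 218.9 / 0.220 = 995.00 years ≈ 995 growth laminae.

995 growth laminae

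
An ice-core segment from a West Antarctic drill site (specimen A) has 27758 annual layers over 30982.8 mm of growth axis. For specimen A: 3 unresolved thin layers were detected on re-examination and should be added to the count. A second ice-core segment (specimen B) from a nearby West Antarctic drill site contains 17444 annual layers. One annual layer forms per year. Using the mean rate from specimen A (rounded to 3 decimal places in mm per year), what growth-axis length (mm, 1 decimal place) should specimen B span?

Specimen A: true annual layer count = 27758 + 3 = 27761.
A: Extension rate ≈ 30982.8 / 27761 = 1.116 mm per year.
Length of B = 1.116 × 17444 = 19467.5 mm.

19467.5 mm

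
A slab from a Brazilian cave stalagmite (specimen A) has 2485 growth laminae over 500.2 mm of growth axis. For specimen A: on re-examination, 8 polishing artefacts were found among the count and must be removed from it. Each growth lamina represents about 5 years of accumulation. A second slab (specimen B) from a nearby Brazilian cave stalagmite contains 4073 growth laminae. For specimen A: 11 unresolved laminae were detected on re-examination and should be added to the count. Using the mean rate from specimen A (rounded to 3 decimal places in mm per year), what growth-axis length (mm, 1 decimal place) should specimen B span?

Specimen A: correcting the raw count gives 2485 − 8 + 11 = 2488 true growth laminae.
Specimen A: at 5 years per growth lamina, 2488 × 5 = 12440 years.
A: Extension rate ≈ 500.2 / 12440 = 0.040 mm/year.
Specimen B: 4073 growth laminae at 5 years each span 4073 × 5 = 20365 years. Length of B = 0.040 × 20365 = 814.6 mm.

814.6 mm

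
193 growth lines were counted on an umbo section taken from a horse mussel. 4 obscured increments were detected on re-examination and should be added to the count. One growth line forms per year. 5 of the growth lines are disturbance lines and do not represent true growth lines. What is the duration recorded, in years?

192 years

After corrections the count is 193 − 5 + 4 = 192 growth lines.
One growth line per year makes the duration 192 years.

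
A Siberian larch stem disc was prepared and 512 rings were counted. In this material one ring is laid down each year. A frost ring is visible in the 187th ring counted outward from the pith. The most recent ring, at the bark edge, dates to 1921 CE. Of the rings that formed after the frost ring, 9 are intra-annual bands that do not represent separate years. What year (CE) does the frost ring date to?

Between ring 187 and the bark edge there are 512 − 187 = 325 rings.
Removing the 9 false rings leaves 325 − 9 = 316 true rings beyond the frost ring.
1921 − 316 = 1605 CE.

1605 CE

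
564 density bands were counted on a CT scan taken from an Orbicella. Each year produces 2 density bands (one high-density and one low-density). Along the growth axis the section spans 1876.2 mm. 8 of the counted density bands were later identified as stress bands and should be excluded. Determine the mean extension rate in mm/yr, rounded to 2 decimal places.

6.75 mm/yr

After corrections the count is 564 − 8 = 556 density bands.
With 2 density bands per year, 556 / 2 = 278 years.
1876.2 mm over 278 years gives 1876.2 / 278 ≈ 6.75 mm/yr.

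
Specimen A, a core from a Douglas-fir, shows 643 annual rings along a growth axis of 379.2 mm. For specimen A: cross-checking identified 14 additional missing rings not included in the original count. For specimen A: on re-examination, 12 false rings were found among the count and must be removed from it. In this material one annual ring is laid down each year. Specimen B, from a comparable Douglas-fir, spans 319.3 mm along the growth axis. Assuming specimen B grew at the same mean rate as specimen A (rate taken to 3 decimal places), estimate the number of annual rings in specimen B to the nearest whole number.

Specimen A: after corrections the count is 643 − 12 + 14 = 645 annual rings.
A: Extension rate ≈ 379.2 / 645 = 0.588 mm per year.
Specimen B: 319.3 mm / 0.588 mm per year = 543.03 years ≈ 543 annual rings.

543 annual rings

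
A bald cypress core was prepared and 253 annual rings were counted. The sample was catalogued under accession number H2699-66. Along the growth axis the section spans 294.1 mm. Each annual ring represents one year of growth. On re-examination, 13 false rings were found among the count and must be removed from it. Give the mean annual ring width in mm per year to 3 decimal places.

After corrections the count is 253 − 13 = 240 annual rings.
294.1 mm over 240 years gives 294.1 / 240 ≈ 1.225 mm per year.

1.225 mm per year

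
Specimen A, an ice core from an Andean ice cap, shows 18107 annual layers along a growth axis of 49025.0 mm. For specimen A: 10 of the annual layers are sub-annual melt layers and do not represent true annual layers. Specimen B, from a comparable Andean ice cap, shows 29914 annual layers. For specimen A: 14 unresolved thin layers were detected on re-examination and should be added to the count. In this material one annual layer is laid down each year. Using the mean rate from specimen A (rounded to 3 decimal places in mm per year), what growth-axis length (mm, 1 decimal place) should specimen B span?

Specimen A: true annual layer count = 18107 − 10 + 14 = 18111.
A: Mean rate = 49025.0 mm / 18111 years ≈ 2.707 mm/year.
Length of B = 2.707 × 29914 = 80977.2 mm.

80977.2 mm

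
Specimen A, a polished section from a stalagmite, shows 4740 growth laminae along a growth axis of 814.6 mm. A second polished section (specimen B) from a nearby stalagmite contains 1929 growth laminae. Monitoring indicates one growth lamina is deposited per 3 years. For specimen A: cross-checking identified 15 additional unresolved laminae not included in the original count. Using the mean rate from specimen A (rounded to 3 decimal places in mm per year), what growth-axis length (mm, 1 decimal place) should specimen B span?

Specimen A: after corrections the count is 4740 + 15 = 4755 growth laminae.
Specimen A: at 3 years per growth lamina, 4755 × 3 = 14265 years.
A: Mean rate = 814.6 mm / 14265 years ≈ 0.057 mm/yr.
Specimen B: 1929 growth laminae at 3 years each span 1929 × 3 = 5787 years. B's length ≈ 0.057 × 5787 = 329.9 mm.

329.9 mm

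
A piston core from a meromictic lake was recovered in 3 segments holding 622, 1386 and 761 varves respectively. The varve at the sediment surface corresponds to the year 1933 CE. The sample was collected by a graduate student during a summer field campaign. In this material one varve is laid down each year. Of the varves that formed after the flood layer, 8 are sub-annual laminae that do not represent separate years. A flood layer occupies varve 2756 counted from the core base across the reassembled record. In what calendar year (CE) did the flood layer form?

Total varves = 622 + 1386 + 761 = 2769.
2769 − 2756 = 13 varves lie beyond the flood layer toward the sediment surface.
Removing the 8 false varves leaves 13 − 8 = 5 true varves beyond the flood layer.
Counting back 5 years from 1933 CE places the flood layer in 1933 − 5 = 1928 CE.

1928 CE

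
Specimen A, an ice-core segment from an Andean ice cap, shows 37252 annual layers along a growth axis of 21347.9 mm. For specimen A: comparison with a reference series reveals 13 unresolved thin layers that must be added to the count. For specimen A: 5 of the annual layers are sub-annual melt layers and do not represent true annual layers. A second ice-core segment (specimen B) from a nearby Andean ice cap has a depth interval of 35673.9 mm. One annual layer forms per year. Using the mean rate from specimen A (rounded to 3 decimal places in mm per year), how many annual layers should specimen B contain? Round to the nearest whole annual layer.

62258 annual layers

Specimen A: adjusted count: 37252 − 5 + 13 = 37260 annual layers.
A: 21347.9 mm over 37260 years gives 21347.9 / 37260 ≈ 0.573 mm per year.
Specimen B: 35673.9 mm / 0.573 mm per year = 62258.12 years ≈ 62258 annual layers.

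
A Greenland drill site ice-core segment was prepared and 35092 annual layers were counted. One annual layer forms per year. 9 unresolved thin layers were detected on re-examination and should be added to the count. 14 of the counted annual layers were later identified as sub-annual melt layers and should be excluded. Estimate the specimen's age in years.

Correcting the raw count gives 35092 − 14 + 9 = 35087 true annual layers.
At one annual layer per year, that is 35087 years.

35087 years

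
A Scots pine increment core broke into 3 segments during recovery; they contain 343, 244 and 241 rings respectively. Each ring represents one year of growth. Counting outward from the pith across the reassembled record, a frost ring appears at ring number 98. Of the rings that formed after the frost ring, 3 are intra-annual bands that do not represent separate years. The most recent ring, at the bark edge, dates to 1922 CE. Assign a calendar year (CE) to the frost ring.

Total rings = 343 + 244 + 241 = 828.
The frost ring sits at ring 98 from the pith, so 828 − 98 = 730 rings formed after it.
Removing the 3 false rings leaves 730 − 3 = 727 true rings beyond the frost ring.
The ring at the bark edge is 1922 CE, so the frost ring dates to 1922 − 727 = 1195 CE.

1195 CE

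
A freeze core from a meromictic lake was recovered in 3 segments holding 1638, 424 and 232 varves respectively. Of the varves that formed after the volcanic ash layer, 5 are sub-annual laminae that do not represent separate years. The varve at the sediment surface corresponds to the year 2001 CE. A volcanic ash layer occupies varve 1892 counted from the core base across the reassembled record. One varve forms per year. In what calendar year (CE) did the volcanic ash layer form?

Total varves = 1638 + 424 + 232 = 2294.
Between varve 1892 and the sediment surface there are 2294 − 1892 = 402 varves.
402 − 5 false = 397 true varves after the volcanic ash layer.
2001 − 397 = 1604 CE.

1604 CE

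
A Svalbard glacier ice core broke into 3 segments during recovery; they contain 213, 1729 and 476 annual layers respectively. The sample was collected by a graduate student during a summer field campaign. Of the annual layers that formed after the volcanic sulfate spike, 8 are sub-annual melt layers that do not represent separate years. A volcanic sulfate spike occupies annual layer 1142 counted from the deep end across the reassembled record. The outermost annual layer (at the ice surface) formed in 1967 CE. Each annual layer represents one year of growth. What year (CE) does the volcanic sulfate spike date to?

699 CE

Total annual layers = 213 + 1729 + 476 = 2418.
The volcanic sulfate spike sits at annual layer 1142 from the deep end, so 2418 − 1142 = 1276 annual layers formed after it.
Excluding 8 false annual layers: 1276 − 8 = 1268.
1967 − 1268 = 699 CE.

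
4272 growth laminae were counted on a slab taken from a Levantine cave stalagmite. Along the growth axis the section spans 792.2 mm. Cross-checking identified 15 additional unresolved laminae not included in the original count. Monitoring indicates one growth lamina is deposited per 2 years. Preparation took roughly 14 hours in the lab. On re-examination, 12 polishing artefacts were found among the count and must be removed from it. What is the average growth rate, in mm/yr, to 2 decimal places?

Correcting the raw count gives 4272 − 12 + 15 = 4275 true growth laminae.
Multiplying by 2 years per growth lamina: 4275 × 2 = 8550 years.
Extension rate ≈ 792.2 / 8550 = 0.09 mm/yr.

0.09 mm/yr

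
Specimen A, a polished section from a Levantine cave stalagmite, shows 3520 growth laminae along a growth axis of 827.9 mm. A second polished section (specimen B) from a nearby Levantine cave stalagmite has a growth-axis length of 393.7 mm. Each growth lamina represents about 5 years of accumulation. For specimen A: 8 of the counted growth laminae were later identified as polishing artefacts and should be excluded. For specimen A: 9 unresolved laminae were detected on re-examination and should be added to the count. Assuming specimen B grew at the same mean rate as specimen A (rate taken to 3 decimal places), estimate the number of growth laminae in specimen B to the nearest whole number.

Specimen A: adjusted count: 3520 − 8 + 9 = 3521 growth laminae.
Specimen A: at 5 years per growth lamina, 3521 × 5 = 17605 years.
A: Mean rate = 827.9 mm / 17605 years ≈ 0.047 mm/yr.
B spans 393.7 / 0.047 = 8376.60 years; at 5 years per growth lamina that is 8376.60 / 5 ≈ 1675 growth laminae.

1675 growth laminae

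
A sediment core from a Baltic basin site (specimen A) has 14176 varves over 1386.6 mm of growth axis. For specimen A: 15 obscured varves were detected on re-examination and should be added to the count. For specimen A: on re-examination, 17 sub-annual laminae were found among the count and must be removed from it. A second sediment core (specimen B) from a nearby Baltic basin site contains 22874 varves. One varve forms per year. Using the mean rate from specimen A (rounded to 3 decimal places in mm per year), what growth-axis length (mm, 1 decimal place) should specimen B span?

2241.7 mm

Specimen A: after corrections the count is 14176 − 17 + 15 = 14174 varves.
A: Extension rate ≈ 1386.6 / 14174 = 0.098 mm/yr.
B's length ≈ 0.098 × 22874 = 2241.7 mm.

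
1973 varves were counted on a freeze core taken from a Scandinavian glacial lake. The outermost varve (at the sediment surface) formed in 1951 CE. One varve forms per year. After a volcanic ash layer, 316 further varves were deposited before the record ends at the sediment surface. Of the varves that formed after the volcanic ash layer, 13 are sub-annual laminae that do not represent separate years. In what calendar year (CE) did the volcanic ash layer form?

1648 CE

There are 316 varves younger than the volcanic ash layer.
Excluding 13 false varves: 316 − 13 = 303.
Counting back 303 years from 1951 CE places the volcanic ash layer in 1951 − 303 = 1648 CE.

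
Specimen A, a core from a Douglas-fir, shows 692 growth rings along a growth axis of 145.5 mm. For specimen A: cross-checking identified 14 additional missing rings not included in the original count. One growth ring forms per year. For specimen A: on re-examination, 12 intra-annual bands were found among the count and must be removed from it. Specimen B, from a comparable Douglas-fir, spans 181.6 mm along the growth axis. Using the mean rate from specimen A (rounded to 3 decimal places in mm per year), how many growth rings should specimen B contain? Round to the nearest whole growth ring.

865 growth rings

Specimen A: correcting the raw count gives 692 − 12 + 14 = 694 true growth rings.
A: Mean rate = 145.5 mm / 694 years ≈ 0.210 mm/yr.
Specimen B: 181.6 mm / 0.210 mm per year = 864.76 years ≈ 865 growth rings.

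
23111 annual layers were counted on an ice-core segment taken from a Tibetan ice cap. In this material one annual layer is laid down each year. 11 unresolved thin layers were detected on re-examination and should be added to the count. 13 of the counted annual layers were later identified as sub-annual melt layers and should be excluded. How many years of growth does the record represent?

Correcting the raw count gives 23111 − 13 + 11 = 23109 true annual layers.
With a one-to-one annual layer periodicity this is 23109 years.

23109 years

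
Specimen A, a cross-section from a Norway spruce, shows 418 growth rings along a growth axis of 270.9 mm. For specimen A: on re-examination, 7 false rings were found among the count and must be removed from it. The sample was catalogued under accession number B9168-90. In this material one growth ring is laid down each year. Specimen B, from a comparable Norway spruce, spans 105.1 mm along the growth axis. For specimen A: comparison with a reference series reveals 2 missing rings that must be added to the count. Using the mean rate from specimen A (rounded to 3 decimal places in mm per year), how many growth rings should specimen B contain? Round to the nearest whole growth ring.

160 growth rings

Specimen A: correcting the raw count gives 418 − 7 + 2 = 413 true growth rings.
A: Extension rate ≈ 270.9 / 413 = 0.656 mm/year.
For B, 105.1 / 0.656 = 160.21 years ≈ 160 growth rings.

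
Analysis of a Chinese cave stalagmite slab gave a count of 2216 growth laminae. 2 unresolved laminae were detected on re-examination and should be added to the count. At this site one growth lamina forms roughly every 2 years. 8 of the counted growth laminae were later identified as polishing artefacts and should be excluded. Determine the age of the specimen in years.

4420 years

Correcting the raw count gives 2216 − 8 + 2 = 2210 true growth laminae.
At 2 years per growth lamina, 2210 × 2 = 4420 years.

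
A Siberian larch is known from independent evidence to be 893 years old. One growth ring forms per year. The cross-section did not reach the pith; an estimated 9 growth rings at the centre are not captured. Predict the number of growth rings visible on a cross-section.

One growth ring per year gives 893 growth rings over 893 years.
893 − 9 missed = 884 growth rings expected in the prepared section.

884 growth rings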